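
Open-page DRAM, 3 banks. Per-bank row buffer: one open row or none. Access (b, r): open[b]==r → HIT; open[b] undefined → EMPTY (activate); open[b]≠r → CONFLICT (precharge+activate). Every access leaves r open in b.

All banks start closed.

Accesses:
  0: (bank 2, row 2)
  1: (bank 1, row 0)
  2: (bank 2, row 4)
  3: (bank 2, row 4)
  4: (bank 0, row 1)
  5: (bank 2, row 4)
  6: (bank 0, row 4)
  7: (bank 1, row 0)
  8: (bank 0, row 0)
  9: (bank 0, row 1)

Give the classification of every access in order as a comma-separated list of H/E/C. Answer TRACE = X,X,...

0: bank 2 row 2 — prev None → EMPTY
1: bank 1 row 0 — prev None → EMPTY
2: bank 2 row 4 — prev 2 → CONFLICT
3: bank 2 row 4 — prev 4 → HIT
4: bank 0 row 1 — prev None → EMPTY
5: bank 2 row 4 — prev 4 → HIT
6: bank 0 row 4 — prev 1 → CONFLICT
7: bank 1 row 0 — prev 0 → HIT
8: bank 0 row 0 — prev 4 → CONFLICT
9: bank 0 row 1 — prev 0 → CONFLICT

TRACE = E,E,C,H,E,H,C,H,C,C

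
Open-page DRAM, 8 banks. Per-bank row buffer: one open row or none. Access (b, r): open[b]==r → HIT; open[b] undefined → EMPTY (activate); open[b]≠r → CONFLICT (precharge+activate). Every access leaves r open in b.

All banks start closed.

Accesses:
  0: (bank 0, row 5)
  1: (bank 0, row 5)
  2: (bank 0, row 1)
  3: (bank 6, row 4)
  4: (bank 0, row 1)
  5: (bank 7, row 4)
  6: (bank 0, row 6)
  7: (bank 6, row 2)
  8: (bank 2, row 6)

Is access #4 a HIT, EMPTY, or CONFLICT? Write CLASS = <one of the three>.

  [0] b0 r5: no row ⇒ E
  [1] b0 r5: had r5 ⇒ H
  [2] b0 r1: had r5 ⇒ C
  [3] b6 r4: no row ⇒ E
  [4] b0 r1: had r1 ⇒ H
  [5] b7 r4: no row ⇒ E
  [6] b0 r6: had r1 ⇒ C
  [7] b6 r2: had r4 ⇒ C
  [8] b2 r6: no row ⇒ E

CLASS = HIT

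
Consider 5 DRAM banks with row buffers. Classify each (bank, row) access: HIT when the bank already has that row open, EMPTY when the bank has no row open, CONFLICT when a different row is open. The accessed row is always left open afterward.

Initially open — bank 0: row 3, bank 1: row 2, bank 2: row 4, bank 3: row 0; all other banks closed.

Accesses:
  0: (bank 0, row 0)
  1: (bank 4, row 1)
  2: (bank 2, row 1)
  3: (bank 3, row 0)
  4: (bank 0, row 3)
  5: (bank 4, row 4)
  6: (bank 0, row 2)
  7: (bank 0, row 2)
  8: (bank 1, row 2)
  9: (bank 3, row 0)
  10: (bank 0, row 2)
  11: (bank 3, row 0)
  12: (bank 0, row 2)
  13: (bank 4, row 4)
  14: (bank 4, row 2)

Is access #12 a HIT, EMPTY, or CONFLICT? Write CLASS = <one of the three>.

CLASS = HIT

step 0: bank0 3->0 [CONFLICT]
step 1: bank4 None->1 [EMPTY]
step 2: bank2 4->1 [CONFLICT]
step 3: bank3 0->0 [HIT]
step 4: bank0 0->3 [CONFLICT]
step 5: bank4 1->4 [CONFLICT]
step 6: bank0 3->2 [CONFLICT]
step 7: bank0 2->2 [HIT]
step 8: bank1 2->2 [HIT]
step 9: bank3 0->0 [HIT]
step 10: bank0 2->2 [HIT]
step 11: bank3 0->0 [HIT]
step 12: bank0 2->2 [HIT]
step 13: bank4 4->4 [HIT]
step 14: bank4 4->2 [CONFLICT]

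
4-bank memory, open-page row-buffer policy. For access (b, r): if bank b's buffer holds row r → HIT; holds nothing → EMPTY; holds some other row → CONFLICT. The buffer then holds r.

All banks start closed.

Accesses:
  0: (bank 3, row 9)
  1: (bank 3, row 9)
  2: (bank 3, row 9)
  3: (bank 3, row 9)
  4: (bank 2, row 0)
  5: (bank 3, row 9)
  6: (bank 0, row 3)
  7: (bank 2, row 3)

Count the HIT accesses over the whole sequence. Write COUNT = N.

COUNT = 4

0: bank 3 row 9 — prev None → EMPTY
1: bank 3 row 9 — prev 9 → HIT
2: bank 3 row 9 — prev 9 → HIT
3: bank 3 row 9 — prev 9 → HIT
4: bank 2 row 0 — prev None → EMPTY
5: bank 3 row 9 — prev 9 → HIT
6: bank 0 row 3 — prev None → EMPTY
7: bank 2 row 3 — prev 0 → CONFLICT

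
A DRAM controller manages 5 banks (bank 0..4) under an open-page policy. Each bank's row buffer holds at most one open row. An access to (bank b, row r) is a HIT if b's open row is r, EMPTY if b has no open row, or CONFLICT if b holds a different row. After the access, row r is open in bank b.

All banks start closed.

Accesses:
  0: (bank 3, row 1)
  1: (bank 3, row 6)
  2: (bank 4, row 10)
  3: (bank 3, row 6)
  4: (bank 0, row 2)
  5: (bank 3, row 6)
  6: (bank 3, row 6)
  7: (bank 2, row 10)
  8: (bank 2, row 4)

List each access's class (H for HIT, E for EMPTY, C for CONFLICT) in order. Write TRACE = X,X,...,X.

#0 (3,1) E
#1 (3,6) C  (was 1)
#2 (4,10) E
#3 (3,6) H  (was 6)
#4 (0,2) E
#5 (3,6) H  (was 6)
#6 (3,6) H  (was 6)
#7 (2,10) E
#8 (2,4) C  (was 10)

TRACE = E,C,E,H,E,H,H,E,C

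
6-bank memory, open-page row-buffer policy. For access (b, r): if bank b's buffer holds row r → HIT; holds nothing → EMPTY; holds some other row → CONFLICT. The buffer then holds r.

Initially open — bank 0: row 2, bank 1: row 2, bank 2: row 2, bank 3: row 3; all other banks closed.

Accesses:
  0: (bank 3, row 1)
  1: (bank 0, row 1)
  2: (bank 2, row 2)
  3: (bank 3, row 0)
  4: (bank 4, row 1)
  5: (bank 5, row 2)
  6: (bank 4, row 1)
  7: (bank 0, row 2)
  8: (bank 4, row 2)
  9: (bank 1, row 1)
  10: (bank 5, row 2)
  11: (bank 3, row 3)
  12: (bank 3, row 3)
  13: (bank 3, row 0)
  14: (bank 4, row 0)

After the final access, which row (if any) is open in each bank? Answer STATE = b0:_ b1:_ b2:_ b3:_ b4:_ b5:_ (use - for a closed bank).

STATE = b0:2 b1:1 b2:2 b3:0 b4:0 b5:2

  [0] b3 r1: had r3 ⇒ C
  [1] b0 r1: had r2 ⇒ C
  [2] b2 r2: had r2 ⇒ H
  [3] b3 r0: had r1 ⇒ C
  [4] b4 r1: no row ⇒ E
  [5] b5 r2: no row ⇒ E
  [6] b4 r1: had r1 ⇒ H
  [7] b0 r2: had r1 ⇒ C
  [8] b4 r2: had r1 ⇒ C
  [9] b1 r1: had r2 ⇒ C
  [10] b5 r2: had r2 ⇒ H
  [11] b3 r3: had r0 ⇒ C
  [12] b3 r3: had r3 ⇒ H
  [13] b3 r0: had r3 ⇒ C
  [14] b4 r0: had r2 ⇒ C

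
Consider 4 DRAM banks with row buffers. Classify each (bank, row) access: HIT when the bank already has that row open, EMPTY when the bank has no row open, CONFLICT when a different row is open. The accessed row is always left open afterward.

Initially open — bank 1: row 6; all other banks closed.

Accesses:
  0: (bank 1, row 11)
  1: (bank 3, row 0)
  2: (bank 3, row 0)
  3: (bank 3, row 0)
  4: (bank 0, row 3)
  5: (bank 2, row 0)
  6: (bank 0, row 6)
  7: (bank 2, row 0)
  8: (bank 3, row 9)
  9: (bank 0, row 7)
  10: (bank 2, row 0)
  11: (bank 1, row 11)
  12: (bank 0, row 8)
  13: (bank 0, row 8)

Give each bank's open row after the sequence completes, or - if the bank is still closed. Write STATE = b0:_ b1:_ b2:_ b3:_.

#0 (1,11) C  (was 6)
#1 (3,0) E
#2 (3,0) H  (was 0)
#3 (3,0) H  (was 0)
#4 (0,3) E
#5 (2,0) E
#6 (0,6) C  (was 3)
#7 (2,0) H  (was 0)
#8 (3,9) C  (was 0)
#9 (0,7) C  (was 6)
#10 (2,0) H  (was 0)
#11 (1,11) H  (was 11)
#12 (0,8) C  (was 7)
#13 (0,8) H  (was 8)

STATE = b0:8 b1:11 b2:0 b3:9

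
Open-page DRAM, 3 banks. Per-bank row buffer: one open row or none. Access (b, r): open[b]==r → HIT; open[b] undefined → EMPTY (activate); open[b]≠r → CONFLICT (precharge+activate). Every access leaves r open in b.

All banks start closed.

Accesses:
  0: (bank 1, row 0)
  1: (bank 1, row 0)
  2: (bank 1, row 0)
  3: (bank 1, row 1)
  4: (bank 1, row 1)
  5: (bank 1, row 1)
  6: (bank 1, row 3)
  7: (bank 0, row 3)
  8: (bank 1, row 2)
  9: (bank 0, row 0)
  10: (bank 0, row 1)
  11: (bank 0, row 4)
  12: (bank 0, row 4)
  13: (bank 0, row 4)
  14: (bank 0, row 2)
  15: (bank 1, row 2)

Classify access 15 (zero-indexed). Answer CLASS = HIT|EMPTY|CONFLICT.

0: bank 1 row 0 — prev None → EMPTY
1: bank 1 row 0 — prev 0 → HIT
2: bank 1 row 0 — prev 0 → HIT
3: bank 1 row 1 — prev 0 → CONFLICT
4: bank 1 row 1 — prev 1 → HIT
5: bank 1 row 1 — prev 1 → HIT
6: bank 1 row 3 — prev 1 → CONFLICT
7: bank 0 row 3 — prev None → EMPTY
8: bank 1 row 2 — prev 3 → CONFLICT
9: bank 0 row 0 — prev 3 → CONFLICT
10: bank 0 row 1 — prev 0 → CONFLICT
11: bank 0 row 4 — prev 1 → CONFLICT
12: bank 0 row 4 — prev 4 → HIT
13: bank 0 row 4 — prev 4 → HIT
14: bank 0 row 2 — prev 4 → CONFLICT
15: bank 1 row 2 — prev 2 → HIT

CLASS = HIT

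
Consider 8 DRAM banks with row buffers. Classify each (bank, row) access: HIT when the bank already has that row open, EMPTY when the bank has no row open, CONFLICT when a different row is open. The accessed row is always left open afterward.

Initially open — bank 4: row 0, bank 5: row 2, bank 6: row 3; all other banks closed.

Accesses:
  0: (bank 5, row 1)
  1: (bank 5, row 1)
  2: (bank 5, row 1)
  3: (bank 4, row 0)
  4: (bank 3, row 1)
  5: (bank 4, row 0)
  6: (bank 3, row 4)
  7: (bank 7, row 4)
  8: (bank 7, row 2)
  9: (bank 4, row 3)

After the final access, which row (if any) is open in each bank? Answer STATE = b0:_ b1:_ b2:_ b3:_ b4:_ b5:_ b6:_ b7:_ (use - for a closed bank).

#0 (5,1) C  (was 2)
#1 (5,1) H  (was 1)
#2 (5,1) H  (was 1)
#3 (4,0) H  (was 0)
#4 (3,1) E
#5 (4,0) H  (was 0)
#6 (3,4) C  (was 1)
#7 (7,4) E
#8 (7,2) C  (was 4)
#9 (4,3) C  (was 0)

STATE = b0:- b1:- b2:- b3:4 b4:3 b5:1 b6:3 b7:2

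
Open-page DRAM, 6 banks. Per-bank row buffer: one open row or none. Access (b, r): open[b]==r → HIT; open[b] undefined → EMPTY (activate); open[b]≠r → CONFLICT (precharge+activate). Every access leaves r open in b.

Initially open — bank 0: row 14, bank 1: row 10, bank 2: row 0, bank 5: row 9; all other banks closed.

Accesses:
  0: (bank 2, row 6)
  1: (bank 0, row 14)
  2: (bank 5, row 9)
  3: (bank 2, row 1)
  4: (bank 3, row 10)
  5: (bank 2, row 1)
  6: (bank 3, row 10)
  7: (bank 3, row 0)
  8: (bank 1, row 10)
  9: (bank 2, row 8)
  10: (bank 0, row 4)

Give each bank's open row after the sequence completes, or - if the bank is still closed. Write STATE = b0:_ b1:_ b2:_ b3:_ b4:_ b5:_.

STATE = b0:4 b1:10 b2:8 b3:0 b4:- b5:9

  [0] b2 r6: had r0 ⇒ C
  [1] b0 r14: had r14 ⇒ H
  [2] b5 r9: had r9 ⇒ H
  [3] b2 r1: had r6 ⇒ C
  [4] b3 r10: no row ⇒ E
  [5] b2 r1: had r1 ⇒ H
  [6] b3 r10: had r10 ⇒ H
  [7] b3 r0: had r10 ⇒ C
  [8] b1 r10: had r10 ⇒ H
  [9] b2 r8: had r1 ⇒ C
  [10] b0 r4: had r14 ⇒ C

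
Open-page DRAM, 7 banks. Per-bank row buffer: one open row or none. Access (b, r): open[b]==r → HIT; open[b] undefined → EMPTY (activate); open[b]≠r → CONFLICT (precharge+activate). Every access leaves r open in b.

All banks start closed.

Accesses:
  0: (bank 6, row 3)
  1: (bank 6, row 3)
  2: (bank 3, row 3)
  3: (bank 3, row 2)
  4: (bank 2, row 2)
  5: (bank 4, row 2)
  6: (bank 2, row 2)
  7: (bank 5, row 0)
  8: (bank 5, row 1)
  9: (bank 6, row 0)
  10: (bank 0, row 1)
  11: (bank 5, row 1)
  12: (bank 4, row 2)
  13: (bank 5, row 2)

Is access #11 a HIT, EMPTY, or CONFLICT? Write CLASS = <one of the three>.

CLASS = HIT

0: bank 6 row 3 — prev None → EMPTY
1: bank 6 row 3 — prev 3 → HIT
2: bank 3 row 3 — prev None → EMPTY
3: bank 3 row 2 — prev 3 → CONFLICT
4: bank 2 row 2 — prev None → EMPTY
5: bank 4 row 2 — prev None → EMPTY
6: bank 2 row 2 — prev 2 → HIT
7: bank 5 row 0 — prev None → EMPTY
8: bank 5 row 1 — prev 0 → CONFLICT
9: bank 6 row 0 — prev 3 → CONFLICT
10: bank 0 row 1 — prev None → EMPTY
11: bank 5 row 1 — prev 1 → HIT
12: bank 4 row 2 — prev 2 → HIT
13: bank 5 row 2 — prev 1 → CONFLICT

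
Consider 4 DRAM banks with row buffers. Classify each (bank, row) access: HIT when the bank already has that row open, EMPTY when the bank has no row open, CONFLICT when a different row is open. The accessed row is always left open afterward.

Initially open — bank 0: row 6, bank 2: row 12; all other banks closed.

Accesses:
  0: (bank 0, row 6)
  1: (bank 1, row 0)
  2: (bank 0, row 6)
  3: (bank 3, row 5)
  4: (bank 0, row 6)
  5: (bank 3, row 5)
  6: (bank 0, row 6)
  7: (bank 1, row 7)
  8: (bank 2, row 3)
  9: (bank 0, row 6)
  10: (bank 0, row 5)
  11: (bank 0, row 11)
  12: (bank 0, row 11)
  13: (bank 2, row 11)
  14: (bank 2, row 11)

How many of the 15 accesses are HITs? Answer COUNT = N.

0: bank 0 row 6 — prev 6 → HIT
1: bank 1 row 0 — prev None → EMPTY
2: bank 0 row 6 — prev 6 → HIT
3: bank 3 row 5 — prev None → EMPTY
4: bank 0 row 6 — prev 6 → HIT
5: bank 3 row 5 — prev 5 → HIT
6: bank 0 row 6 — prev 6 → HIT
7: bank 1 row 7 — prev 0 → CONFLICT
8: bank 2 row 3 — prev 12 → CONFLICT
9: bank 0 row 6 — prev 6 → HIT
10: bank 0 row 5 — prev 6 → CONFLICT
11: bank 0 row 11 — prev 5 → CONFLICT
12: bank 0 row 11 — prev 11 → HIT
13: bank 2 row 11 — prev 3 → CONFLICT
14: bank 2 row 11 — prev 11 → HIT

COUNT = 8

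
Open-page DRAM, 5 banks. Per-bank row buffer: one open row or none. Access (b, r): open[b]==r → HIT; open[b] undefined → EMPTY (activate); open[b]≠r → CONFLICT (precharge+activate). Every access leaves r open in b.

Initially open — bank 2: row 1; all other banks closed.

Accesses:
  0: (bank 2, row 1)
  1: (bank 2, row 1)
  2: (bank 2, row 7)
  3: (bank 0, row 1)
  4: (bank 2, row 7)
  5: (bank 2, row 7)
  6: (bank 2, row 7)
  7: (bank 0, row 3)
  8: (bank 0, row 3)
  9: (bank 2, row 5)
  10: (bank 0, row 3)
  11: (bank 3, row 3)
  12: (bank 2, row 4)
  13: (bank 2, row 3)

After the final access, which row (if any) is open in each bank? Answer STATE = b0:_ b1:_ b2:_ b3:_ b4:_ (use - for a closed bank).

STATE = b0:3 b1:- b2:3 b3:3 b4:-

#0 (2,1) H  (was 1)
#1 (2,1) H  (was 1)
#2 (2,7) C  (was 1)
#3 (0,1) E
#4 (2,7) H  (was 7)
#5 (2,7) H  (was 7)
#6 (2,7) H  (was 7)
#7 (0,3) C  (was 1)
#8 (0,3) H  (was 3)
#9 (2,5) C  (was 7)
#10 (0,3) H  (was 3)
#11 (3,3) E
#12 (2,4) C  (was 5)
#13 (2,3) C  (was 4)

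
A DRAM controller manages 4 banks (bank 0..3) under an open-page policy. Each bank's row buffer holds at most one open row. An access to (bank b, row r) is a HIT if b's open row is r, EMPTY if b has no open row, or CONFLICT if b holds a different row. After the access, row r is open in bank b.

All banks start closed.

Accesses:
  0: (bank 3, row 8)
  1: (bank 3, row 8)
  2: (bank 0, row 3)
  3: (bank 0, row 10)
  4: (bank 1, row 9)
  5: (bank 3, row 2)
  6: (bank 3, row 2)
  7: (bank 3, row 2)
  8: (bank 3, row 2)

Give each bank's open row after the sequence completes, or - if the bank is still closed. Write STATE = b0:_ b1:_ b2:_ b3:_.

STATE = b0:10 b1:9 b2:- b3:2

step 0: bank3 None->8 [EMPTY]
step 1: bank3 8->8 [HIT]
step 2: bank0 None->3 [EMPTY]
step 3: bank0 3->10 [CONFLICT]
step 4: bank1 None->9 [EMPTY]
step 5: bank3 8->2 [CONFLICT]
step 6: bank3 2->2 [HIT]
step 7: bank3 2->2 [HIT]
step 8: bank3 2->2 [HIT]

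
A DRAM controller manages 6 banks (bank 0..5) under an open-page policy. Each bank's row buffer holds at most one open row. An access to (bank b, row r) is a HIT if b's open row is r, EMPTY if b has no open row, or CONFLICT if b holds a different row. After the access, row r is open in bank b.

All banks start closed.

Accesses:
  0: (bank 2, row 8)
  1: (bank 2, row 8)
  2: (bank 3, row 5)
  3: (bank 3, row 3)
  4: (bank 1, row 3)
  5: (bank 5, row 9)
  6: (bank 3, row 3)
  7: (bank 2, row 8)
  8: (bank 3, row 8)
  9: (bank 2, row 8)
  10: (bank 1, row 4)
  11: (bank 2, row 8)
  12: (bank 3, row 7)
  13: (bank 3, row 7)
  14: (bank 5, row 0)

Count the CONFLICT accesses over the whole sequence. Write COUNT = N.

COUNT = 5

0: bank 2 row 8 — prev None → EMPTY
1: bank 2 row 8 — prev 8 → HIT
2: bank 3 row 5 — prev None → EMPTY
3: bank 3 row 3 — prev 5 → CONFLICT
4: bank 1 row 3 — prev None → EMPTY
5: bank 5 row 9 — prev None → EMPTY
6: bank 3 row 3 — prev 3 → HIT
7: bank 2 row 8 — prev 8 → HIT
8: bank 3 row 8 — prev 3 → CONFLICT
9: bank 2 row 8 — prev 8 → HIT
10: bank 1 row 4 — prev 3 → CONFLICT
11: bank 2 row 8 — prev 8 → HIT
12: bank 3 row 7 — prev 8 → CONFLICT
13: bank 3 row 7 — prev 7 → HIT
14: bank 5 row 0 — prev 9 → CONFLICT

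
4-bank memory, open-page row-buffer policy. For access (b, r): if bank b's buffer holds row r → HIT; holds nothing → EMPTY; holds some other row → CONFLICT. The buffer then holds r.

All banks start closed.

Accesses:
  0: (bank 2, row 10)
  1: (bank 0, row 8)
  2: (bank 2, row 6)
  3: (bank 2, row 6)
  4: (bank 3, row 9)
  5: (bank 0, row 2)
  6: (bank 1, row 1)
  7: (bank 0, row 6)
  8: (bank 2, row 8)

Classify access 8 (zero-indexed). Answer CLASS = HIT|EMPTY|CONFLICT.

  [0] b2 r10: no row ⇒ E
  [1] b0 r8: no row ⇒ E
  [2] b2 r6: had r10 ⇒ C
  [3] b2 r6: had r6 ⇒ H
  [4] b3 r9: no row ⇒ E
  [5] b0 r2: had r8 ⇒ C
  [6] b1 r1: no row ⇒ E
  [7] b0 r6: had r2 ⇒ C
  [8] b2 r8: had r6 ⇒ C

CLASS = CONFLICT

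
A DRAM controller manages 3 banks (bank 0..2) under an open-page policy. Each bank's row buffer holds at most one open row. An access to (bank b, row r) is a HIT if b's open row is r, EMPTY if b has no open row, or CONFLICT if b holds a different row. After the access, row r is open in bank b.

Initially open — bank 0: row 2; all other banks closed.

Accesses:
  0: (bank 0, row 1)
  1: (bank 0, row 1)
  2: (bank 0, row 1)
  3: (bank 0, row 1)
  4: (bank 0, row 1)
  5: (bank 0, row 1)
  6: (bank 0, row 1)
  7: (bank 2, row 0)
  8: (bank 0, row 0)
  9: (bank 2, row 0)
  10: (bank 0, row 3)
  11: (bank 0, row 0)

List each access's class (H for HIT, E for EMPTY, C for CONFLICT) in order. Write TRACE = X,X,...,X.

TRACE = C,H,H,H,H,H,H,E,C,H,C,C

0: bank 0 row 1 — prev 2 → CONFLICT
1: bank 0 row 1 — prev 1 → HIT
2: bank 0 row 1 — prev 1 → HIT
3: bank 0 row 1 — prev 1 → HIT
4: bank 0 row 1 — prev 1 → HIT
5: bank 0 row 1 — prev 1 → HIT
6: bank 0 row 1 — prev 1 → HIT
7: bank 2 row 0 — prev None → EMPTY
8: bank 0 row 0 — prev 1 → CONFLICT
9: bank 2 row 0 — prev 0 → HIT
10: bank 0 row 3 — prev 0 → CONFLICT
11: bank 0 row 0 — prev 3 → CONFLICT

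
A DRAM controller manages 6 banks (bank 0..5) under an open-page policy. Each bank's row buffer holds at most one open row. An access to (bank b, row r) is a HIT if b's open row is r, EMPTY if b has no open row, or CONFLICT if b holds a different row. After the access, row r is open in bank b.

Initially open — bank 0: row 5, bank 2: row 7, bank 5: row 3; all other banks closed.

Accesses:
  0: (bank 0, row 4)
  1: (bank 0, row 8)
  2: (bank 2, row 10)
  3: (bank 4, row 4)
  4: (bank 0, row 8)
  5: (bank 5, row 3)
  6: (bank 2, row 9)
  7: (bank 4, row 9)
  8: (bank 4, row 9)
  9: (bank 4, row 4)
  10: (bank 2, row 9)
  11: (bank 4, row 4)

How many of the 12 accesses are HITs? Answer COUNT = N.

  [0] b0 r4: had r5 ⇒ C
  [1] b0 r8: had r4 ⇒ C
  [2] b2 r10: had r7 ⇒ C
  [3] b4 r4: no row ⇒ E
  [4] b0 r8: had r8 ⇒ H
  [5] b5 r3: had r3 ⇒ H
  [6] b2 r9: had r10 ⇒ C
  [7] b4 r9: had r4 ⇒ C
  [8] b4 r9: had r9 ⇒ H
  [9] b4 r4: had r9 ⇒ C
  [10] b2 r9: had r9 ⇒ H
  [11] b4 r4: had r4 ⇒ H

COUNT = 5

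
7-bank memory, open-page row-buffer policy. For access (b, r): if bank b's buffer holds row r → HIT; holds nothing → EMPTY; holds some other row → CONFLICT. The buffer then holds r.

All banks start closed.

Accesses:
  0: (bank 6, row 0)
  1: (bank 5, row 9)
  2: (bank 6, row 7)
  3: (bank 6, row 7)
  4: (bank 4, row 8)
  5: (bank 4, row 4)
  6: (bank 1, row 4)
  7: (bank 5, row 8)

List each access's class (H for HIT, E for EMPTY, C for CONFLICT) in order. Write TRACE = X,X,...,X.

  [0] b6 r0: no row ⇒ E
  [1] b5 r9: no row ⇒ E
  [2] b6 r7: had r0 ⇒ C
  [3] b6 r7: had r7 ⇒ H
  [4] b4 r8: no row ⇒ E
  [5] b4 r4: had r8 ⇒ C
  [6] b1 r4: no row ⇒ E
  [7] b5 r8: had r9 ⇒ C

TRACE = E,E,C,H,E,C,E,C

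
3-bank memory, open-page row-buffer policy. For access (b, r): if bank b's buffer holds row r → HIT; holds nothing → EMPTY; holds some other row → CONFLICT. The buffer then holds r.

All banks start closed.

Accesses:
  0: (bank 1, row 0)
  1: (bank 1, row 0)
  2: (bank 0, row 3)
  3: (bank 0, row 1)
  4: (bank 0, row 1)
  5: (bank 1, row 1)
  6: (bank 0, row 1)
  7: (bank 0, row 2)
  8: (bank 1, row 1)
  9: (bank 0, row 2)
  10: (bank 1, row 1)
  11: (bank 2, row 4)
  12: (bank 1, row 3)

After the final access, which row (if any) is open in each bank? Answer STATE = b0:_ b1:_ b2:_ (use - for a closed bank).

STATE = b0:2 b1:3 b2:4

#0 (1,0) E
#1 (1,0) H  (was 0)
#2 (0,3) E
#3 (0,1) C  (was 3)
#4 (0,1) H  (was 1)
#5 (1,1) C  (was 0)
#6 (0,1) H  (was 1)
#7 (0,2) C  (was 1)
#8 (1,1) H  (was 1)
#9 (0,2) H  (was 2)
#10 (1,1) H  (was 1)
#11 (2,4) E
#12 (1,3) C  (was 1)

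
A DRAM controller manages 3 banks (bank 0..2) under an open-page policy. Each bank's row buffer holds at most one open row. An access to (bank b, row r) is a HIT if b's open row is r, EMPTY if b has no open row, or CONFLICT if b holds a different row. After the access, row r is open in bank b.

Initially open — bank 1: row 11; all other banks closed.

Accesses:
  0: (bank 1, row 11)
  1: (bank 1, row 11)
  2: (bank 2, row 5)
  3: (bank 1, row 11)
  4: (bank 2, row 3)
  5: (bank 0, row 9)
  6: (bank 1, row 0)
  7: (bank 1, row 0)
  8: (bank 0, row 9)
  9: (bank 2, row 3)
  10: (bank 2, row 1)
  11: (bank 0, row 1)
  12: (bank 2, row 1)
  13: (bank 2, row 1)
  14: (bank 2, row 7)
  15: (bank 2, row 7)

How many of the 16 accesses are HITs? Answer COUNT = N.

COUNT = 9

  [0] b1 r11: had r11 ⇒ H
  [1] b1 r11: had r11 ⇒ H
  [2] b2 r5: no row ⇒ E
  [3] b1 r11: had r11 ⇒ H
  [4] b2 r3: had r5 ⇒ C
  [5] b0 r9: no row ⇒ E
  [6] b1 r0: had r11 ⇒ C
  [7] b1 r0: had r0 ⇒ H
  [8] b0 r9: had r9 ⇒ H
  [9] b2 r3: had r3 ⇒ H
  [10] b2 r1: had r3 ⇒ C
  [11] b0 r1: had r9 ⇒ C
  [12] b2 r1: had r1 ⇒ H
  [13] b2 r1: had r1 ⇒ H
  [14] b2 r7: had r1 ⇒ C
  [15] b2 r7: had r7 ⇒ H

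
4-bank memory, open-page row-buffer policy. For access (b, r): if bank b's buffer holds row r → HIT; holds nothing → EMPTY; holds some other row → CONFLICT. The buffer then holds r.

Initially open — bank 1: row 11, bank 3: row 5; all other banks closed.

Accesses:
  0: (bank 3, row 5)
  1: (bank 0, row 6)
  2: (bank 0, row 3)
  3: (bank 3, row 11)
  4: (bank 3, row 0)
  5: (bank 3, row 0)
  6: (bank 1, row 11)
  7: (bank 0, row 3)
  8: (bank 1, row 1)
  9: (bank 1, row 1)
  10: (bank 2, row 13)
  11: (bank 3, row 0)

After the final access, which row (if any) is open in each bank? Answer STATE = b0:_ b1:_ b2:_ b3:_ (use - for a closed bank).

step 0: bank3 5->5 [HIT]
step 1: bank0 None->6 [EMPTY]
step 2: bank0 6->3 [CONFLICT]
step 3: bank3 5->11 [CONFLICT]
step 4: bank3 11->0 [CONFLICT]
step 5: bank3 0->0 [HIT]
step 6: bank1 11->11 [HIT]
step 7: bank0 3->3 [HIT]
step 8: bank1 11->1 [CONFLICT]
step 9: bank1 1->1 [HIT]
step 10: bank2 None->13 [EMPTY]
step 11: bank3 0->0 [HIT]

STATE = b0:3 b1:1 b2:13 b3:0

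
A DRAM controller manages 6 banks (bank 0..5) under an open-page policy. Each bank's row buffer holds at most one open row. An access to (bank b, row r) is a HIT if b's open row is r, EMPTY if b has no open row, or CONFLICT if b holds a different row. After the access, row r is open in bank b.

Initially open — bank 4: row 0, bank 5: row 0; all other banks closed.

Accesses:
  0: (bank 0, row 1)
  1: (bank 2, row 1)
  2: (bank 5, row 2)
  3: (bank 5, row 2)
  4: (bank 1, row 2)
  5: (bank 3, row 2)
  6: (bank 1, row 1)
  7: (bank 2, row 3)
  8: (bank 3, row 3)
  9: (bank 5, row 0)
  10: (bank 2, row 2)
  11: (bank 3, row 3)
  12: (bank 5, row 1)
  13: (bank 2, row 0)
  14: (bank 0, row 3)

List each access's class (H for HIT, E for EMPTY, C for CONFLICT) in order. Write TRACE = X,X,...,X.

TRACE = E,E,C,H,E,E,C,C,C,C,C,H,C,C,C

  [0] b0 r1: no row ⇒ E
  [1] b2 r1: no row ⇒ E
  [2] b5 r2: had r0 ⇒ C
  [3] b5 r2: had r2 ⇒ H
  [4] b1 r2: no row ⇒ E
  [5] b3 r2: no row ⇒ E
  [6] b1 r1: had r2 ⇒ C
  [7] b2 r3: had r1 ⇒ C
  [8] b3 r3: had r2 ⇒ C
  [9] b5 r0: had r2 ⇒ C
  [10] b2 r2: had r3 ⇒ C
  [11] b3 r3: had r3 ⇒ H
  [12] b5 r1: had r0 ⇒ C
  [13] b2 r0: had r2 ⇒ C
  [14] b0 r3: had r1 ⇒ C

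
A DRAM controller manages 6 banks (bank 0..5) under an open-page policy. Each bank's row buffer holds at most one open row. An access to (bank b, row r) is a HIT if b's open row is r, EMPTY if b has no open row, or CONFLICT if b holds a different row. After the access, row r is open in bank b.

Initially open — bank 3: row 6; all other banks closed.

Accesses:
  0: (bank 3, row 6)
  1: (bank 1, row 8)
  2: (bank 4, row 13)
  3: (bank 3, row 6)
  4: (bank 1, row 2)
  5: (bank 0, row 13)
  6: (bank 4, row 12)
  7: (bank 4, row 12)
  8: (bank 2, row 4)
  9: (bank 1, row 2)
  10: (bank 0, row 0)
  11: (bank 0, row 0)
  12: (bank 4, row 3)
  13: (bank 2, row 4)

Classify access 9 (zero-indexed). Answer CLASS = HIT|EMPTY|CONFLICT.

#0 (3,6) H  (was 6)
#1 (1,8) E
#2 (4,13) E
#3 (3,6) H  (was 6)
#4 (1,2) C  (was 8)
#5 (0,13) E
#6 (4,12) C  (was 13)
#7 (4,12) H  (was 12)
#8 (2,4) E
#9 (1,2) H  (was 2)
#10 (0,0) C  (was 13)
#11 (0,0) H  (was 0)
#12 (4,3) C  (was 12)
#13 (2,4) H  (was 4)

CLASS = HIT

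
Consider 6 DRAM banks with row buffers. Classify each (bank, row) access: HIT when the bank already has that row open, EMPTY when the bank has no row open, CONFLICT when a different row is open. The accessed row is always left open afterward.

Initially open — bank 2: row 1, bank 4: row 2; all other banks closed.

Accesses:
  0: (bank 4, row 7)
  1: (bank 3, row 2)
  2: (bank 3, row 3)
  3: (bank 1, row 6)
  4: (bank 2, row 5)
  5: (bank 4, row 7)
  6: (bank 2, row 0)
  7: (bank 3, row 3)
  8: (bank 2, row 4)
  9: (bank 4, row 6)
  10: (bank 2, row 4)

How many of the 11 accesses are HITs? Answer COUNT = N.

0: bank 4 row 7 — prev 2 → CONFLICT
1: bank 3 row 2 — prev None → EMPTY
2: bank 3 row 3 — prev 2 → CONFLICT
3: bank 1 row 6 — prev None → EMPTY
4: bank 2 row 5 — prev 1 → CONFLICT
5: bank 4 row 7 — prev 7 → HIT
6: bank 2 row 0 — prev 5 → CONFLICT
7: bank 3 row 3 — prev 3 → HIT
8: bank 2 row 4 — prev 0 → CONFLICT
9: bank 4 row 6 — prev 7 → CONFLICT
10: bank 2 row 4 — prev 4 → HIT

COUNT = 3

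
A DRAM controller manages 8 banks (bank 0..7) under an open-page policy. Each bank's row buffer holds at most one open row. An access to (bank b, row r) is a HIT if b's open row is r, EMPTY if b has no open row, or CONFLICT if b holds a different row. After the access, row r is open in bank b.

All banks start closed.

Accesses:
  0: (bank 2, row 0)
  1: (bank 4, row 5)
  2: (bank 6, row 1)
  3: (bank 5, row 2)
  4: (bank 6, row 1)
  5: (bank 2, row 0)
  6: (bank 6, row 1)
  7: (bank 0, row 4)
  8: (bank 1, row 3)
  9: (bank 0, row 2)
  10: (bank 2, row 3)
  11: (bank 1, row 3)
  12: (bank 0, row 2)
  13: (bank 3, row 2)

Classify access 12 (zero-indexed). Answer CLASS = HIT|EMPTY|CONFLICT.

CLASS = HIT

#0 (2,0) E
#1 (4,5) E
#2 (6,1) E
#3 (5,2) E
#4 (6,1) H  (was 1)
#5 (2,0) H  (was 0)
#6 (6,1) H  (was 1)
#7 (0,4) E
#8 (1,3) E
#9 (0,2) C  (was 4)
#10 (2,3) C  (was 0)
#11 (1,3) H  (was 3)
#12 (0,2) H  (was 2)
#13 (3,2) E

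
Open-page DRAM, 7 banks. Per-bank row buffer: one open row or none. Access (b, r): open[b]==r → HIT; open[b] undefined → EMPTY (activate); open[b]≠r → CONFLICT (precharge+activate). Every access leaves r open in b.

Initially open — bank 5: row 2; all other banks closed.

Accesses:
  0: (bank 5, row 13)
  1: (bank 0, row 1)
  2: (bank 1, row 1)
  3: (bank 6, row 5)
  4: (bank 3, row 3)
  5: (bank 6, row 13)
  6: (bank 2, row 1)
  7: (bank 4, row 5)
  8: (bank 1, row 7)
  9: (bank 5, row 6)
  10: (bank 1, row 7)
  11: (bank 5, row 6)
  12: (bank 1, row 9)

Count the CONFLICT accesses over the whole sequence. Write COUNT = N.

COUNT = 5

  [0] b5 r13: had r2 ⇒ C
  [1] b0 r1: no row ⇒ E
  [2] b1 r1: no row ⇒ E
  [3] b6 r5: no row ⇒ E
  [4] b3 r3: no row ⇒ E
  [5] b6 r13: had r5 ⇒ C
  [6] b2 r1: no row ⇒ E
  [7] b4 r5: no row ⇒ E
  [8] b1 r7: had r1 ⇒ C
  [9] b5 r6: had r13 ⇒ C
  [10] b1 r7: had r7 ⇒ H
  [11] b5 r6: had r6 ⇒ H
  [12] b1 r9: had r7 ⇒ C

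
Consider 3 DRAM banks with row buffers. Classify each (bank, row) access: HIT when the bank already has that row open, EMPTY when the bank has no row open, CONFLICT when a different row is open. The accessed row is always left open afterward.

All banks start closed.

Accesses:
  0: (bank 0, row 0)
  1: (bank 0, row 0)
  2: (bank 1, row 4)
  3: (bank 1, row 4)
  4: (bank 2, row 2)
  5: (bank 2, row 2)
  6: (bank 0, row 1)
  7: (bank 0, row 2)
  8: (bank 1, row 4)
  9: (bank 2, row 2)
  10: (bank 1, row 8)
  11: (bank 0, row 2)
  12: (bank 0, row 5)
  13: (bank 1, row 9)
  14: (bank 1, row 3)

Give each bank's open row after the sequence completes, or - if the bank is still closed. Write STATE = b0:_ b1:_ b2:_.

#0 (0,0) E
#1 (0,0) H  (was 0)
#2 (1,4) E
#3 (1,4) H  (was 4)
#4 (2,2) E
#5 (2,2) H  (was 2)
#6 (0,1) C  (was 0)
#7 (0,2) C  (was 1)
#8 (1,4) H  (was 4)
#9 (2,2) H  (was 2)
#10 (1,8) C  (was 4)
#11 (0,2) H  (was 2)
#12 (0,5) C  (was 2)
#13 (1,9) C  (was 8)
#14 (1,3) C  (was 9)

STATE = b0:5 b1:3 b2:2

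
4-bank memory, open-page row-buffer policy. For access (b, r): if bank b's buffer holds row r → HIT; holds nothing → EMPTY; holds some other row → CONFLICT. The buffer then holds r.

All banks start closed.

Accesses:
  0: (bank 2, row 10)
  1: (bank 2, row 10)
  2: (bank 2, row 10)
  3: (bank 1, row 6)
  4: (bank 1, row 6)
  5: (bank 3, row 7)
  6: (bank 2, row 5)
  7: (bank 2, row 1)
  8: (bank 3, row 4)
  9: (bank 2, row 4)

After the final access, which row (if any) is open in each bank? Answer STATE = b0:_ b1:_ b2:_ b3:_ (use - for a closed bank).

0: bank 2 row 10 — prev None → EMPTY
1: bank 2 row 10 — prev 10 → HIT
2: bank 2 row 10 — prev 10 → HIT
3: bank 1 row 6 — prev None → EMPTY
4: bank 1 row 6 — prev 6 → HIT
5: bank 3 row 7 — prev None → EMPTY
6: bank 2 row 5 — prev 10 → CONFLICT
7: bank 2 row 1 — prev 5 → CONFLICT
8: bank 3 row 4 — prev 7 → CONFLICT
9: bank 2 row 4 — prev 1 → CONFLICT

STATE = b0:- b1:6 b2:4 b3:4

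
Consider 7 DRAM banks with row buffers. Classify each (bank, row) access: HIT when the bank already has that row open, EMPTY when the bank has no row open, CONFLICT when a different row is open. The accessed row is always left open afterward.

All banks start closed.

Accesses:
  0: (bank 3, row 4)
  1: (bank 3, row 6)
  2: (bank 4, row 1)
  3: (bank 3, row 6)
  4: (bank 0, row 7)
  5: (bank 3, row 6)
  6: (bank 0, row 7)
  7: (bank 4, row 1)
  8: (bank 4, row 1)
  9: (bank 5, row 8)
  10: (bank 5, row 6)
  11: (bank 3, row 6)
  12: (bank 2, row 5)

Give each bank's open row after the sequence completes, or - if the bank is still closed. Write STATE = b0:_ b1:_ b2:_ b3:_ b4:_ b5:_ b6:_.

#0 (3,4) E
#1 (3,6) C  (was 4)
#2 (4,1) E
#3 (3,6) H  (was 6)
#4 (0,7) E
#5 (3,6) H  (was 6)
#6 (0,7) H  (was 7)
#7 (4,1) H  (was 1)
#8 (4,1) H  (was 1)
#9 (5,8) E
#10 (5,6) C  (was 8)
#11 (3,6) H  (was 6)
#12 (2,5) E

STATE = b0:7 b1:- b2:5 b3:6 b4:1 b5:6 b6:-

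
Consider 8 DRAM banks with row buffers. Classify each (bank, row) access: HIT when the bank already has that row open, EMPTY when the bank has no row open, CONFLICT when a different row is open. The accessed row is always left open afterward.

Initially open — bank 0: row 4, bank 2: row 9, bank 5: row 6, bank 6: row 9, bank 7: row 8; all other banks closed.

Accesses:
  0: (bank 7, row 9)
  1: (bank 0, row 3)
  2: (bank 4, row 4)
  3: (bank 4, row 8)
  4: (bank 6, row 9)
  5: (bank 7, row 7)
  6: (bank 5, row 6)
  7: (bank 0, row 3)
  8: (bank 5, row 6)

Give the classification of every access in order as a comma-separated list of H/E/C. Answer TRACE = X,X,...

TRACE = C,C,E,C,H,C,H,H,H

#0 (7,9) C  (was 8)
#1 (0,3) C  (was 4)
#2 (4,4) E
#3 (4,8) C  (was 4)
#4 (6,9) H  (was 9)
#5 (7,7) C  (was 9)
#6 (5,6) H  (was 6)
#7 (0,3) H  (was 3)
#8 (5,6) H  (was 6)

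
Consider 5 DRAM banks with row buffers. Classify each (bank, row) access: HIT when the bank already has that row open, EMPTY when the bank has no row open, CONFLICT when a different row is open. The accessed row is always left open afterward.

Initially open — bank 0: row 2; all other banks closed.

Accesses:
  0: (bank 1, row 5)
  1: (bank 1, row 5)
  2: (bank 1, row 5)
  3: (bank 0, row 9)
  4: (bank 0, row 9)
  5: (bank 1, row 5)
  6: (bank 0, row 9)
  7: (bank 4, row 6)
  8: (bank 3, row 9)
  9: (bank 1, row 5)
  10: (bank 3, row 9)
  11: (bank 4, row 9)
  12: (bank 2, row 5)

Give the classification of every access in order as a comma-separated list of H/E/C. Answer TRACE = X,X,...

TRACE = E,H,H,C,H,H,H,E,E,H,H,C,E

step 0: bank1 None->5 [EMPTY]
step 1: bank1 5->5 [HIT]
step 2: bank1 5->5 [HIT]
step 3: bank0 2->9 [CONFLICT]
step 4: bank0 9->9 [HIT]
step 5: bank1 5->5 [HIT]
step 6: bank0 9->9 [HIT]
step 7: bank4 None->6 [EMPTY]
step 8: bank3 None->9 [EMPTY]
step 9: bank1 5->5 [HIT]
step 10: bank3 9->9 [HIT]
step 11: bank4 6->9 [CONFLICT]
step 12: bank2 None->5 [EMPTY]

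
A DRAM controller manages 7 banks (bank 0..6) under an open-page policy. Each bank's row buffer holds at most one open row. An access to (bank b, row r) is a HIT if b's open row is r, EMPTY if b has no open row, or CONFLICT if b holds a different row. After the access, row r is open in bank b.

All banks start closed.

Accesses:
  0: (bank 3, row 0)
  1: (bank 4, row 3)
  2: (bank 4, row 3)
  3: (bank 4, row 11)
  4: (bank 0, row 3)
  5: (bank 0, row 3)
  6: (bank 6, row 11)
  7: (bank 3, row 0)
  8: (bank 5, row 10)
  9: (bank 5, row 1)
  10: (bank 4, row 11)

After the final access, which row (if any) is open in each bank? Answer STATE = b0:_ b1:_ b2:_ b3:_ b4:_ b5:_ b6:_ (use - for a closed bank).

  [0] b3 r0: no row ⇒ E
  [1] b4 r3: no row ⇒ E
  [2] b4 r3: had r3 ⇒ H
  [3] b4 r11: had r3 ⇒ C
  [4] b0 r3: no row ⇒ E
  [5] b0 r3: had r3 ⇒ H
  [6] b6 r11: no row ⇒ E
  [7] b3 r0: had r0 ⇒ H
  [8] b5 r10: no row ⇒ E
  [9] b5 r1: had r10 ⇒ C
  [10] b4 r11: had r11 ⇒ H

STATE = b0:3 b1:- b2:- b3:0 b4:11 b5:1 b6:11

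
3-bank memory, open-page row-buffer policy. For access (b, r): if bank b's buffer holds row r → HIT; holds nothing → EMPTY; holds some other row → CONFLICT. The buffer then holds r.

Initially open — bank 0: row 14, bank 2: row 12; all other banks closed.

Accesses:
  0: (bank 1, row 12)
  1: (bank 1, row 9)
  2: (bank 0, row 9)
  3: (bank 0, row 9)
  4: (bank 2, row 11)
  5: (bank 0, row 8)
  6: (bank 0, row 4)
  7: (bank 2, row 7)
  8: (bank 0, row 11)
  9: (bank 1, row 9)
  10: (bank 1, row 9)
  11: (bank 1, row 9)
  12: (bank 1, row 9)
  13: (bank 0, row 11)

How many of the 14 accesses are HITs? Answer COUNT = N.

COUNT = 6

  [0] b1 r12: no row ⇒ E
  [1] b1 r9: had r12 ⇒ C
  [2] b0 r9: had r14 ⇒ C
  [3] b0 r9: had r9 ⇒ H
  [4] b2 r11: had r12 ⇒ C
  [5] b0 r8: had r9 ⇒ C
  [6] b0 r4: had r8 ⇒ C
  [7] b2 r7: had r11 ⇒ C
  [8] b0 r11: had r4 ⇒ C
  [9] b1 r9: had r9 ⇒ H
  [10] b1 r9: had r9 ⇒ H
  [11] b1 r9: had r9 ⇒ H
  [12] b1 r9: had r9 ⇒ H
  [13] b0 r11: had r11 ⇒ H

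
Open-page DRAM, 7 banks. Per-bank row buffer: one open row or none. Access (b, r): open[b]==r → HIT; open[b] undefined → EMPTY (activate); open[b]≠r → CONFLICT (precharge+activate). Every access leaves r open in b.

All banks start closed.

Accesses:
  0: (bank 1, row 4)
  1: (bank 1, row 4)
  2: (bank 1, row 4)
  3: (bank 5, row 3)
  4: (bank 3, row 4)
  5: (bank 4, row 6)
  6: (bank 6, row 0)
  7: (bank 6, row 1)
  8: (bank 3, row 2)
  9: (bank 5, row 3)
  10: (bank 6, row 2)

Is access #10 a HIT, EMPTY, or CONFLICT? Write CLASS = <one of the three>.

CLASS = CONFLICT

  [0] b1 r4: no row ⇒ E
  [1] b1 r4: had r4 ⇒ H
  [2] b1 r4: had r4 ⇒ H
  [3] b5 r3: no row ⇒ E
  [4] b3 r4: no row ⇒ E
  [5] b4 r6: no row ⇒ E
  [6] b6 r0: no row ⇒ E
  [7] b6 r1: had r0 ⇒ C
  [8] b3 r2: had r4 ⇒ C
  [9] b5 r3: had r3 ⇒ H
  [10] b6 r2: had r1 ⇒ C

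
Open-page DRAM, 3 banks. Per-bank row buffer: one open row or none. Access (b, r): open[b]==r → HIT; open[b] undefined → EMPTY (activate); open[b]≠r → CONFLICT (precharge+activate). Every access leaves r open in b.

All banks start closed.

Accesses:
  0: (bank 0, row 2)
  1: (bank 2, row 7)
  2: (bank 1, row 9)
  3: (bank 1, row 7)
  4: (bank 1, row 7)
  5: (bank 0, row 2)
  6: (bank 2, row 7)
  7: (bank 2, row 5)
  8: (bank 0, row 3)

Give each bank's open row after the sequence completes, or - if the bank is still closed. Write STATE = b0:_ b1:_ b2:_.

STATE = b0:3 b1:7 b2:5

0: bank 0 row 2 — prev None → EMPTY
1: bank 2 row 7 — prev None → EMPTY
2: bank 1 row 9 — prev None → EMPTY
3: bank 1 row 7 — prev 9 → CONFLICT
4: bank 1 row 7 — prev 7 → HIT
5: bank 0 row 2 — prev 2 → HIT
6: bank 2 row 7 — prev 7 → HIT
7: bank 2 row 5 — prev 7 → CONFLICT
8: bank 0 row 3 — prev 2 → CONFLICT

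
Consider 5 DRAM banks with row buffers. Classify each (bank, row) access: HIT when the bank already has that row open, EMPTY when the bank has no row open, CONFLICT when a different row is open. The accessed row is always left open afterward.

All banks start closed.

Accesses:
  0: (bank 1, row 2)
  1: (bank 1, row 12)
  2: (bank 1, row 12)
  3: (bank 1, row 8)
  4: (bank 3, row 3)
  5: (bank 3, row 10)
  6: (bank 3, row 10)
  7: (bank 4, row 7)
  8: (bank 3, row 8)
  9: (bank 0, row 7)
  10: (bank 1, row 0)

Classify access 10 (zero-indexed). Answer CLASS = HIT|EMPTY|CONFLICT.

#0 (1,2) E
#1 (1,12) C  (was 2)
#2 (1,12) H  (was 12)
#3 (1,8) C  (was 12)
#4 (3,3) E
#5 (3,10) C  (was 3)
#6 (3,10) H  (was 10)
#7 (4,7) E
#8 (3,8) C  (was 10)
#9 (0,7) E
#10 (1,0) C  (was 8)

CLASS = CONFLICT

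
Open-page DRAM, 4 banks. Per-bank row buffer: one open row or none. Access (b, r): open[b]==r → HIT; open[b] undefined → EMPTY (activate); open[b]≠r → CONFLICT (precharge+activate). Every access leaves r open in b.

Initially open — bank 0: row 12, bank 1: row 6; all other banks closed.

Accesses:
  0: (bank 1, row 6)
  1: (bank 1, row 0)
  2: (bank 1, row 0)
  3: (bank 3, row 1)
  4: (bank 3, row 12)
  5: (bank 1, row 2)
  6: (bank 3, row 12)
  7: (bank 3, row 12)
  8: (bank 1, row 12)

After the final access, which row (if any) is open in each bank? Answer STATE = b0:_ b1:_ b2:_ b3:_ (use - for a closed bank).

step 0: bank1 6->6 [HIT]
step 1: bank1 6->0 [CONFLICT]
step 2: bank1 0->0 [HIT]
step 3: bank3 None->1 [EMPTY]
step 4: bank3 1->12 [CONFLICT]
step 5: bank1 0->2 [CONFLICT]
step 6: bank3 12->12 [HIT]
step 7: bank3 12->12 [HIT]
step 8: bank1 2->12 [CONFLICT]

STATE = b0:12 b1:12 b2:- b3:12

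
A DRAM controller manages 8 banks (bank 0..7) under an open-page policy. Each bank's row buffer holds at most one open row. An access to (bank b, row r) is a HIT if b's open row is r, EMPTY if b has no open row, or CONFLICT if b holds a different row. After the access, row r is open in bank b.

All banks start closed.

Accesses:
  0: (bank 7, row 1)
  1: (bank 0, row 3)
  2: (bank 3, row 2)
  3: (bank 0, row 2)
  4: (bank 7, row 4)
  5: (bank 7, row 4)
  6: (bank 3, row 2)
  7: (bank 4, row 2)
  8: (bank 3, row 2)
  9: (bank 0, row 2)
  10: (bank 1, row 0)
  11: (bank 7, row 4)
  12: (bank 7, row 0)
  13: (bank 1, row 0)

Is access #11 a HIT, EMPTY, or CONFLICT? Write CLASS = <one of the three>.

0: bank 7 row 1 — prev None → EMPTY
1: bank 0 row 3 — prev None → EMPTY
2: bank 3 row 2 — prev None → EMPTY
3: bank 0 row 2 — prev 3 → CONFLICT
4: bank 7 row 4 — prev 1 → CONFLICT
5: bank 7 row 4 — prev 4 → HIT
6: bank 3 row 2 — prev 2 → HIT
7: bank 4 row 2 — prev None → EMPTY
8: bank 3 row 2 — prev 2 → HIT
9: bank 0 row 2 — prev 2 → HIT
10: bank 1 row 0 — prev None → EMPTY
11: bank 7 row 4 — prev 4 → HIT
12: bank 7 row 0 — prev 4 → CONFLICT
13: bank 1 row 0 — prev 0 → HIT

CLASS = HIT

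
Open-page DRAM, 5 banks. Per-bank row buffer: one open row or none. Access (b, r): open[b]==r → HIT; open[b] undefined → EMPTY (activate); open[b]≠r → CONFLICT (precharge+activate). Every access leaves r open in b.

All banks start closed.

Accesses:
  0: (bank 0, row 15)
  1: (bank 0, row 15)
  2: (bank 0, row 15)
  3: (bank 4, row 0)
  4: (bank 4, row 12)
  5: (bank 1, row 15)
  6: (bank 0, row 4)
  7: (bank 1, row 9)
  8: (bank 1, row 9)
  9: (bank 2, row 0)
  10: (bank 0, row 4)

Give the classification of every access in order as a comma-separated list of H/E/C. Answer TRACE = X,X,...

  [0] b0 r15: no row ⇒ E
  [1] b0 r15: had r15 ⇒ H
  [2] b0 r15: had r15 ⇒ H
  [3] b4 r0: no row ⇒ E
  [4] b4 r12: had r0 ⇒ C
  [5] b1 r15: no row ⇒ E
  [6] b0 r4: had r15 ⇒ C
  [7] b1 r9: had r15 ⇒ C
  [8] b1 r9: had r9 ⇒ H
  [9] b2 r0: no row ⇒ E
  [10] b0 r4: had r4 ⇒ H

TRACE = E,H,H,E,C,E,C,C,H,E,H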